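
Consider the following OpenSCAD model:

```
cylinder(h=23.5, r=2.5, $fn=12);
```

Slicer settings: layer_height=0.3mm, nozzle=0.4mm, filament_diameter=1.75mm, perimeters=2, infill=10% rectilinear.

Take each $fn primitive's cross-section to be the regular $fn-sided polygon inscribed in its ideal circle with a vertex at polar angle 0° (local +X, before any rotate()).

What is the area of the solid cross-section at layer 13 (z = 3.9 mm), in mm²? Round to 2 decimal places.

18.75 mm²

At z = 3.9 mm: the cylinder: section is a regular 12-gon, circumradius r=2.5 (area = (12/2)·2.500²·sin(360°/12) = 18.75 mm²). Overall, the cross-section is a single solid region. Net area = 18.75 mm².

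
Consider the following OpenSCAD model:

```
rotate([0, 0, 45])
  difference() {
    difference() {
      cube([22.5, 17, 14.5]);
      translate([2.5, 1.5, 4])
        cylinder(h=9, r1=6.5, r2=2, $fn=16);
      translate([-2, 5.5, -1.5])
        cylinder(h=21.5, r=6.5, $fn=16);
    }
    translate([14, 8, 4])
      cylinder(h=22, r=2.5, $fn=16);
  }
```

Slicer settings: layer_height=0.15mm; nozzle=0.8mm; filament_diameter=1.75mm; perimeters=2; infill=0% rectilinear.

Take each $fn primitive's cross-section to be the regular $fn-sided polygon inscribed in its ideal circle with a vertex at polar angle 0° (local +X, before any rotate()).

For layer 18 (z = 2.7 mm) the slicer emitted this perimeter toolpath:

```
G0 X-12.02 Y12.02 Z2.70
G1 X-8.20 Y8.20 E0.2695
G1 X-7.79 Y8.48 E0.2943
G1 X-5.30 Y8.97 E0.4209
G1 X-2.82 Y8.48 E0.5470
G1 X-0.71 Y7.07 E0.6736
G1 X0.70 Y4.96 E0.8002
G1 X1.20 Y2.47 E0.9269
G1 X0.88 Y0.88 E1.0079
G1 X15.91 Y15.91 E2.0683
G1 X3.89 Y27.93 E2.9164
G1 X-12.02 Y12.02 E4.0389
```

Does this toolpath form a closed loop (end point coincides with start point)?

Start point (G0): (-12.02, 12.02). End point (last G1): the path returns to the start — closed.

yes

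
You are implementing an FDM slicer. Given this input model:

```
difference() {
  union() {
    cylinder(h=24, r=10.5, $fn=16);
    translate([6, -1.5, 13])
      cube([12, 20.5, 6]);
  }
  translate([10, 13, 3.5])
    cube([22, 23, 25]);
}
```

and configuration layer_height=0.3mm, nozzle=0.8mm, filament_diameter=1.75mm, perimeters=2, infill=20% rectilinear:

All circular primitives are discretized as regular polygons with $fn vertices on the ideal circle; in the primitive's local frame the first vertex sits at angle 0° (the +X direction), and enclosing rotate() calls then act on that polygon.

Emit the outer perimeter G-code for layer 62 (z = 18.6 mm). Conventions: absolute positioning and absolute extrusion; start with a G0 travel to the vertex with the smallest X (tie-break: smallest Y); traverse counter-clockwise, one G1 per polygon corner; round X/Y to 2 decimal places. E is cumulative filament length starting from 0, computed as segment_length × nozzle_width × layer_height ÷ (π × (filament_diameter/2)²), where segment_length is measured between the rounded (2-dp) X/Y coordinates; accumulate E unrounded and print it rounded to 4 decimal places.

G0 X-10.50 Y0.00 Z18.60
G1 X-9.70 Y-4.02 E0.4090
G1 X-7.42 Y-7.42 E0.8175
G1 X-4.02 Y-9.70 E1.2259
G1 X0.00 Y-10.50 E1.6349
G1 X4.02 Y-9.70 E2.0439
G1 X7.42 Y-7.42 E2.4524
G1 X9.70 Y-4.02 E2.8608
G1 X10.20 Y-1.50 E3.1172
G1 X18.00 Y-1.50 E3.8955
G1 X18.00 Y13.00 E5.3423
G1 X10.00 Y13.00 E6.1405
G1 X10.00 Y19.00 E6.7392
G1 X6.00 Y19.00 E7.1383
G1 X6.00 Y8.38 E8.1980
G1 X4.02 Y9.70 E8.4354
G1 X0.00 Y10.50 E8.8444
G1 X-4.02 Y9.70 E9.2534
G1 X-7.42 Y7.42 E9.6619
G1 X-9.70 Y4.02 E10.0704
G1 X-10.50 Y0.00 E10.4793

At z = 18.6 mm: the r=10.5 cylinder gives a regular 16-gon of circumradius 10.5 (constant along its height); the cube at (6, -1.5) is present — its section is the full 12×20.5 rectangle; Taking the union: the regions partially overlap (shared area 32.41 mm²), so overlapping operands fuse into one piece — 1 connected region; the cube at (10, 13) is present — its section is the full 22×23 rectangle; Subtracting the remaining from the first: starting from that combined region, the 22×23 cube at (10, 13) partially overlaps it — only the 48.00 mm² overlap (of its 506.00 mm²) is removed, clipping the outline — 1 connected region. The outline is a single polygon with 20 vertices. Extrusion per mm of travel: 0.8 × 0.3 / (π × 0.875²) = 0.099780. Accumulating E over each segment gives final E = 10.4793.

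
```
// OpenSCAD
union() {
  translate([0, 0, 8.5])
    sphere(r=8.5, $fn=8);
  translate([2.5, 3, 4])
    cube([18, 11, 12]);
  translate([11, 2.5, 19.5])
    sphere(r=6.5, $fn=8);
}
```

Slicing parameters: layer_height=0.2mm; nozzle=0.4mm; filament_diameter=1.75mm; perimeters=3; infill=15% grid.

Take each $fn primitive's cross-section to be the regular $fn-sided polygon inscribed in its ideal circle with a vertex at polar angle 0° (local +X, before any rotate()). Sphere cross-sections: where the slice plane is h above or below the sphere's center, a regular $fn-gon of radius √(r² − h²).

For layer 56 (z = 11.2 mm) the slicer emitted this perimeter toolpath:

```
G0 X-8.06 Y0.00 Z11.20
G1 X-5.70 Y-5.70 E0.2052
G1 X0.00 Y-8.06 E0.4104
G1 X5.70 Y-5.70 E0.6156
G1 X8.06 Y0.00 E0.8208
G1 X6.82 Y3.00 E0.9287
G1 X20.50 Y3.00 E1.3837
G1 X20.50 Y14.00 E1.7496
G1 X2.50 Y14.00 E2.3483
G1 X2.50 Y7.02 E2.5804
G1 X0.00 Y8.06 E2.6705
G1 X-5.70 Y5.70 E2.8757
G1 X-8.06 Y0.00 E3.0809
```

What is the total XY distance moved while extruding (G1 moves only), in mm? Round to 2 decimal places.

Sum the Euclidean lengths of each G1 segment: total = 92.63 mm.

92.63 mm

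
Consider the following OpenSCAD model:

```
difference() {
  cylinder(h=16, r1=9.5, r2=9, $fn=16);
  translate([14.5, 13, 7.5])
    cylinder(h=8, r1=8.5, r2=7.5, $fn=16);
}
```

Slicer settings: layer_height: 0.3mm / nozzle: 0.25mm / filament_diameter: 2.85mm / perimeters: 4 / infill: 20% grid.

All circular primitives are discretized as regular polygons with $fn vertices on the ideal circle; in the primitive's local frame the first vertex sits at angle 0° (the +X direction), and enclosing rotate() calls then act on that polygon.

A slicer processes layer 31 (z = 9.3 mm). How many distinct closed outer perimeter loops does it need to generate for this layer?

1

At z = 9.3 mm: the cone: at t=0.581 of its height the radius interpolates to r₁+(r₂−r₁)t = 9.209, giving a regular 16-gon of that circumradius; the cone at (14.5, 13) contributes a regular 16-gon of circumradius 8.275 (interpolated between r1=8.5 and r2=7.5 at t=0.225); Taking the first minus the rest: starting from the cone, the cone at (14.5, 13) misses the remaining region (no effect) — 1 connected region. The result has 1 disconnected region.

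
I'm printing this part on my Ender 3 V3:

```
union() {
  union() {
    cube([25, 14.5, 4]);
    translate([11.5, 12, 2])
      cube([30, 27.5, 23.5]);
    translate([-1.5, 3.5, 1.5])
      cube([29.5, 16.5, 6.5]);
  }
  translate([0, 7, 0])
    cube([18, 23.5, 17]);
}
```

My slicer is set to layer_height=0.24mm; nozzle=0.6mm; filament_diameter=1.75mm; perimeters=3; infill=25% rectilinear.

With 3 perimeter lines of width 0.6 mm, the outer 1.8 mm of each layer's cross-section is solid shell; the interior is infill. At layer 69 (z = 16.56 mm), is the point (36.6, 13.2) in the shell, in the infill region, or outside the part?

shell

At z = 16.56 mm: the cube is absent (z outside [0, 4]); the 30×27.5 cube at (11.5, 12) contributes its full rectangle; the cube at (-1.5, 3.5) does not reach this height (z outside [1.5, 8]); Combining (union): only the 30×27.5 cube at (11.5, 12) is present, so the union is just that shape — 1 connected region; the 18×23.5 cube at (0, 7) contributes its full rectangle; Taking the union: the regions partially overlap (shared area 120.25 mm²), so overlapping operands fuse into one piece — 1 connected region. Overall, the cross-section is a single solid region. The nearest boundary edge runs (41.50, 12.00)→(18.00, 12.00); distance from the point to it = 1.20 mm. The point is inside the cross-section, 1.20 mm from the nearest boundary — within the 1.8 mm shell band (3 × 0.6).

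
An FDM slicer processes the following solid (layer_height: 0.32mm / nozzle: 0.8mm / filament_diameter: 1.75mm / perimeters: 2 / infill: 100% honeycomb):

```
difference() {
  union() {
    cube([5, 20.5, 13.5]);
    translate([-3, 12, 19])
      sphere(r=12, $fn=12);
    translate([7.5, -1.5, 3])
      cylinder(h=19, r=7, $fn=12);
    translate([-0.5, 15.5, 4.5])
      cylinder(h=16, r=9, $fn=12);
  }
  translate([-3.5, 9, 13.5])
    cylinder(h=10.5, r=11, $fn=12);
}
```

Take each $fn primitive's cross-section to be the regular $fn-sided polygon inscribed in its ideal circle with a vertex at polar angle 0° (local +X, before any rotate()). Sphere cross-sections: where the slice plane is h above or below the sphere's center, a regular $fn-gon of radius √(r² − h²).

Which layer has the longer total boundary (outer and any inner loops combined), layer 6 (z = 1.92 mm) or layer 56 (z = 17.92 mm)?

Layer 6 (z = 1.92): the cube is present — its section is the full 5×20.5 rectangle (perimeter 51.00 mm); the sphere at (-3, 12) is absent (|z−center|=17.080 > r=12); the cylinder at (7.5, -1.5) is not intersected at this z (z outside [3, 22]); the cylinder at (-0.5, 15.5) does not reach this height (z outside [4.5, 20.5]); Taking the union: only the 5×20.5 cube is present, so the union is just that shape — boundary = 51.00 mm; the cylinder at (-3.5, 9) does not reach this height (z outside [13.5, 24]); Taking the first minus the rest: none of the subtracted shapes is present at this height, so that combined region is unchanged — boundary = 51.00 mm. So its perimeter = 51.00 mm. Layer 56 (z = 17.92): the cube is not intersected at this z (z outside [0, 13.5]); the r=12 sphere at (-3, 12) slices to a regular 12-gon of circumradius 11.951 (√(r²−h²) with h=1.08 from center) (perimeter = 2·12·11.951·sin(180°/12) = 74.24 mm); the r=7 cylinder at (7.5, -1.5) contributes a regular 12-gon of circumradius 7 (perimeter = 2·12·7.000·sin(180°/12) = 43.48 mm); the r=9 cylinder at (-0.5, 15.5) contributes a regular 12-gon of circumradius 9 (perimeter = 2·12·9.000·sin(180°/12) = 55.90 mm); Merging all regions: the regions partially overlap (shared area 233.78 mm²), so the edge portions inside another operand are dropped and the merged outline is re-measured after clipping — boundary = 105.29 mm; the r=11 cylinder at (-3.5, 9) gives a regular 12-gon of circumradius 11 (constant along its height) (perimeter = 2·12·11.000·sin(180°/12) = 68.33 mm); Subtracting the remaining from the first: starting from that combined region, the r=11 cylinder at (-3.5, 9) partially overlaps it — only the 331.60 mm² overlap (of its 363.00 mm²) is removed, clipping the outline — boundary = 128.90 mm. So its perimeter = 128.90 mm. Layer 56 is larger (128.90 vs 51.00 mm).

layer 56 (z = 17.92 mm)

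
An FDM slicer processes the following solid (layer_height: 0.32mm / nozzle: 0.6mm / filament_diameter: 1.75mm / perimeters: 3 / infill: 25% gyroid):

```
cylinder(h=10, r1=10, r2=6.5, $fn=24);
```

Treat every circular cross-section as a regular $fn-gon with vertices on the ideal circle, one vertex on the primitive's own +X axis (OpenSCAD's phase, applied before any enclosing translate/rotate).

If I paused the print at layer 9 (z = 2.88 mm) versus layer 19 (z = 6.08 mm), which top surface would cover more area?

Layer 9 (z = 2.88): the cone contributes a regular 24-gon of circumradius 8.992 (interpolated between r1=10 and r2=6.5 at t=0.288) (area = (24/2)·8.992²·sin(360°/24) = 251.13 mm²). So its area = 251.13 mm². Layer 19 (z = 6.08): the cone (r1=10→r2=6.5) has section circumradius 7.872 here — a regular 24-gon (area = (24/2)·7.872²·sin(360°/24) = 192.46 mm²). So its area = 192.46 mm². Layer 9 is larger (251.13 vs 192.46 mm²).

layer 9 (z = 2.88 mm)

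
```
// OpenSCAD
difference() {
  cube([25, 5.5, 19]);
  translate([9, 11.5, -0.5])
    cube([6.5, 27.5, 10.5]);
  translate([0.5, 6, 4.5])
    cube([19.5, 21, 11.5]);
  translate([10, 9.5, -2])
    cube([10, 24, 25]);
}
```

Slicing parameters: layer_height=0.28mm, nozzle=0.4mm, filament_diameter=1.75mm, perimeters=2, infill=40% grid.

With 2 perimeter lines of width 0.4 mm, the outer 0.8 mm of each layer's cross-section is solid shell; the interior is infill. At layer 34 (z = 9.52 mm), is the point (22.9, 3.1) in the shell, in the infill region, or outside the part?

infill

At z = 9.52 mm: the cube (footprint 25×5.5) is included at this height; the cube at (9, 11.5) (footprint 6.5×27.5) is included at this height; the cube at (0.5, 6) is present — its section is the full 19.5×21 rectangle; the cube at (10, 9.5) (footprint 10×24) is included at this height; After the difference (first − rest): starting from the 25×5.5 cube, the 6.5×27.5 cube at (9, 11.5) misses the remaining region (no effect); the 19.5×21 cube at (0.5, 6) misses the remaining region (no effect); the 10×24 cube at (10, 9.5) misses the remaining region (no effect) — 1 connected region. Overall, the cross-section is a single solid region. The nearest boundary edge runs (25.00, 5.50)→(25.00, 0.00); distance from the point to it = 2.10 mm. The point is inside the cross-section and 2.10 mm from the nearest boundary — more than the 0.8 mm shell width (2 × 0.4), so it's in the infill interior.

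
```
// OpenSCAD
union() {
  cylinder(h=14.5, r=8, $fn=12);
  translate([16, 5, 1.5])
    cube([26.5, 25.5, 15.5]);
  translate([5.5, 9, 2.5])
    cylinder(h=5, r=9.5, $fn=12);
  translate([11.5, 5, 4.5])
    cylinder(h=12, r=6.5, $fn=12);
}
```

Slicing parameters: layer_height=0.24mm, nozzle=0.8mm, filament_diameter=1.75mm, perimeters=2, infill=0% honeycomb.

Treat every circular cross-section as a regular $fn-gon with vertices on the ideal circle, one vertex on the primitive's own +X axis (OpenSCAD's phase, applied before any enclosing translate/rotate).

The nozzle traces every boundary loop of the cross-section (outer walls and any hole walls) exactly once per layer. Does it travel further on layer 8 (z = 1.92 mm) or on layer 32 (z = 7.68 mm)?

Layer 8 (z = 1.92): the r=8 cylinder gives a regular 12-gon of circumradius 8 (constant along its height) (perimeter = 2·12·8.000·sin(180°/12) = 49.69 mm); the cube at (16, 5) is present — its section is the full 26.5×25.5 rectangle (perimeter 104.00 mm); the cylinder at (5.5, 9) does not reach this height (z outside [2.5, 7.5]); the cylinder at (11.5, 5) is absent (z outside [4.5, 16.5]); Combining (union): the 2 present regions are separate (no shared area or edge), so areas and boundary lengths simply add and each stays a separate island — boundary = 153.69 mm. So its perimeter = 153.69 mm. Layer 32 (z = 7.68): the cylinder: section is a regular 12-gon, circumradius r=8 (perimeter = 2·12·8.000·sin(180°/12) = 49.69 mm); the cube at (16, 5) is present — its section is the full 26.5×25.5 rectangle (perimeter 104.00 mm); the cylinder at (5.5, 9) is not intersected at this z (z outside [2.5, 7.5]); the r=6.5 cylinder at (11.5, 5) gives a regular 12-gon of circumradius 6.5 (constant along its height) (perimeter = 2·12·6.500·sin(180°/12) = 40.38 mm); Merging all regions: the regions partially overlap (shared area 12.93 mm²), so the edge portions inside another operand are dropped and the merged outline is re-measured after clipping — boundary = 168.81 mm. So its perimeter = 168.81 mm. Layer 32 is larger (168.81 vs 153.69 mm).

layer 32 (z = 7.68 mm)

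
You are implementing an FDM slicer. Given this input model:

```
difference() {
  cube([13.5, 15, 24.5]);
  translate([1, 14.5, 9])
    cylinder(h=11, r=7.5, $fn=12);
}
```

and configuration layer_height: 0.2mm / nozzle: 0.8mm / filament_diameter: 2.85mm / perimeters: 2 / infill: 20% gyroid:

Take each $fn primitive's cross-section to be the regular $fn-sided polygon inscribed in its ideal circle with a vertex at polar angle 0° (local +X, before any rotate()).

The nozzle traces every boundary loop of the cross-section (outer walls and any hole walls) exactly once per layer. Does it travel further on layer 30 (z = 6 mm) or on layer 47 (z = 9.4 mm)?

layer 30 (z = 6 mm)

Layer 30 (z = 6): the cube is present — its section is the full 13.5×15 rectangle (perimeter 57.00 mm); the cylinder at (1, 14.5) does not reach this height (z outside [9, 20]); After the difference (first − rest): none of the subtracted shapes is present at this height, so the 13.5×15 cube is unchanged — boundary = 57.00 mm. So its perimeter = 57.00 mm. Layer 47 (z = 9.4): the 13.5×15 cube contributes its full rectangle (perimeter 57.00 mm); the r=7.5 cylinder at (1, 14.5) gives a regular 12-gon of circumradius 7.5 (constant along its height) (perimeter = 2·12·7.500·sin(180°/12) = 46.59 mm); Taking the first minus the rest: starting from the 13.5×15 cube, the r=7.5 cylinder at (1, 14.5) partially overlaps it — only the 53.77 mm² overlap (of its 168.75 mm²) is removed, clipping the outline — boundary = 54.10 mm. So its perimeter = 54.10 mm. Layer 30 is larger (57.00 vs 54.10 mm).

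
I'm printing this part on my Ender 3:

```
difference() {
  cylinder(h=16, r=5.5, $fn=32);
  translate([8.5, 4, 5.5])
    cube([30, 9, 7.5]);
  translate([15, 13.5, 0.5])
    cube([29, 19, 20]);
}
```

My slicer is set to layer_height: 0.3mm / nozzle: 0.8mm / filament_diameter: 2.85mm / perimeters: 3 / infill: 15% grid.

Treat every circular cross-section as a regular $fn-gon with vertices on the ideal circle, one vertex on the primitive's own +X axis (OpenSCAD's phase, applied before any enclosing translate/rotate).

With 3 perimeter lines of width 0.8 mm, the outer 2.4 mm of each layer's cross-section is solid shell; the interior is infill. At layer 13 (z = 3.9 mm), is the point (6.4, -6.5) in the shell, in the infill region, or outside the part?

outside

At z = 3.9 mm: the cylinder: section is a regular 32-gon, circumradius r=5.5; the cube at (8.5, 4) is not intersected at this z (z outside [5.5, 13]); the 29×19 cube at (15, 13.5) contributes its full rectangle; After the difference (first − rest): starting from the r=5.5 cylinder, the 29×19 cube at (15, 13.5) misses the remaining region (no effect) — 1 connected region. Overall, the cross-section is a single solid region. The nearest boundary edge runs (4.57, -3.06)→(3.89, -3.89); distance from the point to it = 3.62 mm. The point is not inside any of the regions above, so it lies outside the cross-section (3.62 mm from the nearest boundary).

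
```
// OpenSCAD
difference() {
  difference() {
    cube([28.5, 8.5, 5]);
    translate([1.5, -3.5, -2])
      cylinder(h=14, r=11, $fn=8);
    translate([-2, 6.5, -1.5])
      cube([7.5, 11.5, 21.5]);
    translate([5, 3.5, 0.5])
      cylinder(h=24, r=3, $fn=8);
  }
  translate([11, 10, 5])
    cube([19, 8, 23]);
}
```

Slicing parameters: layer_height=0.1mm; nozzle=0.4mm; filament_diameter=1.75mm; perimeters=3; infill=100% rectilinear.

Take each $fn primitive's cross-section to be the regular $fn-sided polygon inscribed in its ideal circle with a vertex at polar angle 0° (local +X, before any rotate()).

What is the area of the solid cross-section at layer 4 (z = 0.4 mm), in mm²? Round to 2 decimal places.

At z = 0.4 mm: the 28.5×8.5 cube contributes its full rectangle (area 242.25 mm²); the r=11 cylinder at (1.5, -3.5) gives a regular 8-gon of circumradius 11 (constant along its height) (area = (8/2)·11.000²·sin(360°/8) = 342.24 mm²); the 7.5×11.5 cube at (-2, 6.5) contributes its full rectangle (area 86.25 mm²); the cylinder at (5, 3.5) is not intersected at this z (z outside [0.5, 24.5]); Taking the first minus the rest: starting from the 28.5×8.5 cube (242.25 mm²), the r=11 cylinder at (1.5, -3.5) partially overlaps it — only the 60.38 mm² overlap (of its 342.24 mm²) is removed, clipping the outline; the 7.5×11.5 cube at (-2, 6.5) partially overlaps it — only the 8.76 mm² overlap (of its 86.25 mm²) is removed, clipping the outline — area = 173.11 mm²; the cube at (11, 10) does not reach this height (z outside [5, 28]); After the difference (first − rest): none of the subtracted shapes is present at this height, so the result so far is unchanged — area = 173.11 mm². Overall, the cross-section is a single solid region. Net area = 173.11 mm².

173.11 mm²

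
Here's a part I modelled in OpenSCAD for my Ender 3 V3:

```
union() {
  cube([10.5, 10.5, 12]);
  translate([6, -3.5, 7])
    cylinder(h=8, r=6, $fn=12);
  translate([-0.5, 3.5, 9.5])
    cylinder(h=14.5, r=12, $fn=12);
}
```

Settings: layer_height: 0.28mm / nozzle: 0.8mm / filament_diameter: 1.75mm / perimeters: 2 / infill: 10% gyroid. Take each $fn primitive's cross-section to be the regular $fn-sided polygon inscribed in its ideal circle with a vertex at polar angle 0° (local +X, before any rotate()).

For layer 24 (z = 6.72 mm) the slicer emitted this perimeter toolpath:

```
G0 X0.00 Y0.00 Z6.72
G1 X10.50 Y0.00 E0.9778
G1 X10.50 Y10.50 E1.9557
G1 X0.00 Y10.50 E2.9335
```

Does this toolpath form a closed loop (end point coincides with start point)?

Start point (G0): (0.00, 0.00). End point (last G1): the path does not return to the start — open.

no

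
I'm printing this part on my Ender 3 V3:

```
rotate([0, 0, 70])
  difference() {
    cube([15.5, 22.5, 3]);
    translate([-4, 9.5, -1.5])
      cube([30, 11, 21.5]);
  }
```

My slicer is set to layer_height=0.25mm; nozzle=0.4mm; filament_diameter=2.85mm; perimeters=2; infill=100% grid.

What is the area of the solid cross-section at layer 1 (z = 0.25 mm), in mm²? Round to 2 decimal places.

At z = 0.25 mm: the cube (footprint 15.5×22.5) is included at this height (area 348.75 mm²); the cube at (-4, 9.5) (footprint 30×11) is included at this height (area 330.00 mm²); After the difference (first − rest): starting from the 15.5×22.5 cube (348.75 mm²), the 30×11 cube at (-4, 9.5) partially overlaps it — only the 170.50 mm² overlap (of its 330.00 mm²) is removed, clipping the outline — area = 178.25 mm²; (rotated 70° about Z; rotation is an isometry so areas/perimeters/island counts are preserved). Overall, the cross-section has 2 separate islands. Net area = 178.25 mm².

178.25 mm²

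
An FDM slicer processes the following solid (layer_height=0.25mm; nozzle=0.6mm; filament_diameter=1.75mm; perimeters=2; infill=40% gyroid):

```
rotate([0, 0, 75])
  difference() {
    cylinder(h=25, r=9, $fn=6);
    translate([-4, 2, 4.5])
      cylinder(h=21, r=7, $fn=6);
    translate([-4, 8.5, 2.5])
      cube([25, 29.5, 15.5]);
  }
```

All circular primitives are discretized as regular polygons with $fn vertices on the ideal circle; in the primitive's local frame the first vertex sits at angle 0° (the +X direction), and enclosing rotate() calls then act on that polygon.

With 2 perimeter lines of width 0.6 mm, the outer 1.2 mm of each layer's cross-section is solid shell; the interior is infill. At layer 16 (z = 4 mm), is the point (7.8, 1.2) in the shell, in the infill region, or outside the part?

shell

At z = 4 mm: the r=9 cylinder contributes a regular 6-gon of circumradius 9; the cylinder at (-4, 2) does not reach this height (z outside [4.5, 25.5]); the 25×29.5 cube at (-4, 8.5) contributes its full rectangle; Taking the first minus the rest: starting from the r=9 cylinder, the 25×29.5 cube at (-4, 8.5) misses the remaining region (no effect) — 1 connected region; (whole slice rotated 75° about Z — lengths, areas and connectivity unchanged). Overall, the cross-section is a single solid region. Undo the 75° rotation: the query point maps to (3.178, -7.224) in the un-rotated model frame. The nearest boundary edge runs (4.50, -7.79)→(-4.50, -7.79); distance from the point to it = 0.57 mm. The point is inside the cross-section, 0.57 mm from the nearest boundary — within the 1.2 mm shell band (2 × 0.6).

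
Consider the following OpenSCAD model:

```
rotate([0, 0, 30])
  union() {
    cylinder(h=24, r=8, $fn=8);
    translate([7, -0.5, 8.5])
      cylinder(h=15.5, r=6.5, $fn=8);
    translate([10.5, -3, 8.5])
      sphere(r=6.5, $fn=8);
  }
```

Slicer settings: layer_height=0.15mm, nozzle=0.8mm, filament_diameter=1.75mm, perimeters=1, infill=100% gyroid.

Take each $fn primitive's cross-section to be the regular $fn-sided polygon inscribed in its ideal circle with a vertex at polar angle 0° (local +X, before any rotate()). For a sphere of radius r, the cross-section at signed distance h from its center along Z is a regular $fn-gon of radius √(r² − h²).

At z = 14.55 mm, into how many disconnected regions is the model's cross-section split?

1

At z = 14.55 mm: the r=8 cylinder contributes a regular 8-gon of circumradius 8; the r=6.5 cylinder at (7, -0.5) contributes a regular 8-gon of circumradius 6.5; the r=6.5 sphere at (10.5, -3) slices to a regular 8-gon of circumradius 2.376 (√(r²−h²) with h=6.05 from center); Combining (union): the regions partially overlap (shared area 71.05 mm²), so overlapping operands fuse into one piece — 1 connected region; (whole slice rotated 30° about Z — lengths, areas and connectivity unchanged). The result has 1 disconnected region.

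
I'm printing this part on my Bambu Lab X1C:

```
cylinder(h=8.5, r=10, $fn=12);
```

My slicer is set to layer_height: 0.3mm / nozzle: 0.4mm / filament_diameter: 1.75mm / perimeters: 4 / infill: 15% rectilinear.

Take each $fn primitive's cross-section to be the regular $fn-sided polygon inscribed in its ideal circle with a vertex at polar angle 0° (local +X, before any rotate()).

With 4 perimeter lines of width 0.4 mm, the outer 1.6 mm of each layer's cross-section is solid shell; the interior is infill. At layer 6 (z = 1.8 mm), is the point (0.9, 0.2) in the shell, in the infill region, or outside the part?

At z = 1.8 mm: the cylinder: section is a regular 12-gon, circumradius r=10. Overall, the cross-section is a single solid region. The nearest boundary edge runs (10.00, 0.00)→(8.66, 5.00); distance from the point to it = 8.74 mm. The point is inside the cross-section and 8.74 mm from the nearest boundary — more than the 1.6 mm shell width (4 × 0.4), so it's in the infill interior.

infill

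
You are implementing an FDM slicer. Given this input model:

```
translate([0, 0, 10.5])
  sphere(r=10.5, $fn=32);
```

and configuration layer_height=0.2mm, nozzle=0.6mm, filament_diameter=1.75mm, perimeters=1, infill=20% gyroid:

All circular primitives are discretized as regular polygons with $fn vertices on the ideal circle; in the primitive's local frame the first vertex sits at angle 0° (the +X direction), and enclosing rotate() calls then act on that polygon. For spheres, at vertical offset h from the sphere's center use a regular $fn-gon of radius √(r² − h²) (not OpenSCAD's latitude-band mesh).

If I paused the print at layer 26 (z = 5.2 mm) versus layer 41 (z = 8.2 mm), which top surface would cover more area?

Layer 26 (z = 5.2): the r=10.5 sphere slices to a regular 32-gon of circumradius 9.064 (√(r²−h²) with h=5.3 from center) (area = (32/2)·9.064²·sin(360°/32) = 256.46 mm²). So its area = 256.46 mm². Layer 41 (z = 8.2): the sphere: section is a regular 32-gon, circumradius = √(r²−h²) = √(10.5²−2.3²) = 10.245 (area = (32/2)·10.245²·sin(360°/32) = 327.63 mm²). So its area = 327.63 mm². Layer 41 is larger (327.63 vs 256.46 mm²).

layer 41 (z = 8.2 mm)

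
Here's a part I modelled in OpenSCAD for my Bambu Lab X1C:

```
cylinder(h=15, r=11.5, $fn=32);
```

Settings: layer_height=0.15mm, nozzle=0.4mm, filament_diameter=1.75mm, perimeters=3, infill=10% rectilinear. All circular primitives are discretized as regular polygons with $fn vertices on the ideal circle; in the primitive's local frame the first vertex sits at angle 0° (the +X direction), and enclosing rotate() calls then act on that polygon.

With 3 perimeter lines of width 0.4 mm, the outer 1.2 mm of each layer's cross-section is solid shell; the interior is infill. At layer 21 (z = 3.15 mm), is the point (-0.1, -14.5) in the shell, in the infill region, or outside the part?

At z = 3.15 mm: the r=11.5 cylinder contributes a regular 32-gon of circumradius 11.5. Overall, the cross-section is a single solid region. The nearest boundary edge runs (-2.24, -11.28)→(-0.00, -11.50); distance from the point to it = 3.00 mm. The point is not inside any of the regions above, so it lies outside the cross-section (3.00 mm from the nearest boundary).

outside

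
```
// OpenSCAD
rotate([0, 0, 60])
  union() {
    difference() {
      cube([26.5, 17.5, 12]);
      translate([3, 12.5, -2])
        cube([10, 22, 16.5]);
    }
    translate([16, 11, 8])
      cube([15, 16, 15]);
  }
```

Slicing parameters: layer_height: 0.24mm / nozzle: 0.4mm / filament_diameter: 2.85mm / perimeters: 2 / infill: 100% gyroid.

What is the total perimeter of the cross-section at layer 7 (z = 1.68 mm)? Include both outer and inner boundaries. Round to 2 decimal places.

At z = 1.68 mm: the 26.5×17.5 cube contributes its full rectangle (perimeter 88.00 mm); the cube at (3, 12.5) (footprint 10×22) is included at this height (perimeter 64.00 mm); Taking the first minus the rest: starting from the 26.5×17.5 cube, the 10×22 cube at (3, 12.5) partially overlaps it — only the 50.00 mm² overlap (of its 220.00 mm²) is removed, clipping the outline — boundary = 98.00 mm; the cube at (16, 11) is absent (z outside [8, 23]); Merging all regions: only that combined region is present, so the union is just that shape — boundary = 98.00 mm; (rotated 60° about Z; rotation is an isometry so areas/perimeters/island counts are preserved). Overall, the cross-section is a single solid region. Total boundary length (outer) = 98.00 mm.

98.00 mm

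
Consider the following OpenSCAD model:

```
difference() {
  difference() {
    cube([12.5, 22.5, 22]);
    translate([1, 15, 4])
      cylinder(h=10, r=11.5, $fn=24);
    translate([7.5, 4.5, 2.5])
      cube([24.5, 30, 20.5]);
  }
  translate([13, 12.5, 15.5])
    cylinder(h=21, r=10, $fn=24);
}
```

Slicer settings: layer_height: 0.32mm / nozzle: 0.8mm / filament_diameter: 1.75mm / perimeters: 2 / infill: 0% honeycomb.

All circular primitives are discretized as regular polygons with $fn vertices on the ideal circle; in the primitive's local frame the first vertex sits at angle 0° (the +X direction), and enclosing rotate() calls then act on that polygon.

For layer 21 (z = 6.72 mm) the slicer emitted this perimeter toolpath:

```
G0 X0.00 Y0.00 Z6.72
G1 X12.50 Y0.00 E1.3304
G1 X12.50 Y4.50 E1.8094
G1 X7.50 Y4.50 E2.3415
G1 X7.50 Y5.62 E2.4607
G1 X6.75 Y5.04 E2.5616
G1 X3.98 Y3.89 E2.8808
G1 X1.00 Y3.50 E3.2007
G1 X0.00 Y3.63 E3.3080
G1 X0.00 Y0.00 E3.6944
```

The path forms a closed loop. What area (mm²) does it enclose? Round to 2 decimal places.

Apply the shoelace formula to the sequence of (X, Y) vertices; enclosed area = 53.44 mm².

53.44 mm²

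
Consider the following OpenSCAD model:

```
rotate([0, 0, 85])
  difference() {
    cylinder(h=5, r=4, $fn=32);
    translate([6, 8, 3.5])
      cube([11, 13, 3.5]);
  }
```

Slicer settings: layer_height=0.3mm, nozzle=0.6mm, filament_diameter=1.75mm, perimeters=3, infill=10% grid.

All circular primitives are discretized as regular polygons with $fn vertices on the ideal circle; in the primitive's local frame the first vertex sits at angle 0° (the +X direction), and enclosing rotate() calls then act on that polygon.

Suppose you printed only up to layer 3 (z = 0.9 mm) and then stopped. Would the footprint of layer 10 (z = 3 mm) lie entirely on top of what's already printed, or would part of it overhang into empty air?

entirely on top

Compare the two slices. At z = 0.9: the r=4 cylinder contributes a regular 32-gon of circumradius 4 (area = (32/2)·4.000²·sin(360°/32) = 49.94 mm²); the cube at (6, 8) does not reach this height (z outside [3.5, 7]); After the difference (first − rest): none of the subtracted shapes is present at this height, so the r=4 cylinder is unchanged — area = 49.94 mm²; (whole slice rotated 85° about Z — lengths, areas and connectivity unchanged). At z = 3: the r=4 cylinder contributes a regular 32-gon of circumradius 4 (area = (32/2)·4.000²·sin(360°/32) = 49.94 mm²); the cube at (6, 8) is not intersected at this z (z outside [3.5, 7]); After the difference (first − rest): none of the subtracted shapes is present at this height, so the r=4 cylinder is unchanged — area = 49.94 mm²; (rotated 85° about Z; rotation is an isometry so areas/perimeters/island counts are preserved). Checking containment: the cross-section at z = 3 is a subset of the cross-section at z = 0.9.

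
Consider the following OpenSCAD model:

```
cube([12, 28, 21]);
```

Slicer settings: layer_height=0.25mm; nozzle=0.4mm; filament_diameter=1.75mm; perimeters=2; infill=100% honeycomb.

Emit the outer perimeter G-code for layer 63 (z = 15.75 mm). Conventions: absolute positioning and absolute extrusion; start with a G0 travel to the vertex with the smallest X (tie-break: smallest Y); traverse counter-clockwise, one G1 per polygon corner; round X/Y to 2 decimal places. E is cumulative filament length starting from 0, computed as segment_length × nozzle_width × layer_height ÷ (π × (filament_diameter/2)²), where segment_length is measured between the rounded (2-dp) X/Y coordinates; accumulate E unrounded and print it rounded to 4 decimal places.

G0 X0.00 Y0.00 Z15.75
G1 X12.00 Y0.00 E0.4989
G1 X12.00 Y28.00 E1.6630
G1 X0.00 Y28.00 E2.1619
G1 X0.00 Y0.00 E3.3260

At z = 15.75 mm: the 12×28 cube contributes its full rectangle. The outline is a single polygon with 4 vertices. Extrusion per mm of travel: 0.4 × 0.25 / (π × 0.875²) = 0.041575. Accumulating E over each segment gives final E = 3.3260.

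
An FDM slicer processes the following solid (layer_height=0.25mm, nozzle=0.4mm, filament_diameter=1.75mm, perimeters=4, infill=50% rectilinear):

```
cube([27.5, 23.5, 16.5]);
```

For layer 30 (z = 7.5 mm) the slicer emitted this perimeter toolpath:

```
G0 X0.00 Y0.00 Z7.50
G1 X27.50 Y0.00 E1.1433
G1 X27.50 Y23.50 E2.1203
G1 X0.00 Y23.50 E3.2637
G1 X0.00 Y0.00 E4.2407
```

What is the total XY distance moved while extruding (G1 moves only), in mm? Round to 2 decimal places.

Sum the Euclidean lengths of each G1 segment: total = 102.00 mm.

102.00 mm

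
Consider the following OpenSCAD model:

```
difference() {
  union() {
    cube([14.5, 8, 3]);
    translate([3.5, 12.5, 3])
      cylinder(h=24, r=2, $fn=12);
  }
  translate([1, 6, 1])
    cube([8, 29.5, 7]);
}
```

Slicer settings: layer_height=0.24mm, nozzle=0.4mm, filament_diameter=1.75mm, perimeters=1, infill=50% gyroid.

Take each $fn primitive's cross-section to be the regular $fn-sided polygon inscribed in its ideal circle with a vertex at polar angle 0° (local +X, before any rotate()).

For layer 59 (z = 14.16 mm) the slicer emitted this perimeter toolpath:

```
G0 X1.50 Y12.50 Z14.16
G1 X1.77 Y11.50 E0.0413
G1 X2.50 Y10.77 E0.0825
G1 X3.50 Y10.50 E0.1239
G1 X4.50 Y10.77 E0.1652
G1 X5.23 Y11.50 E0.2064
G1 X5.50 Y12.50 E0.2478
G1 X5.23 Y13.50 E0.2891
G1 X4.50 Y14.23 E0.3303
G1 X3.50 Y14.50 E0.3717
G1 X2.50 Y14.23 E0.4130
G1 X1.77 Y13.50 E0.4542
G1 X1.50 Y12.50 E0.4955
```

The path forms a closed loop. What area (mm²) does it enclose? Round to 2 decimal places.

11.99 mm²

Apply the shoelace formula to the sequence of (X, Y) vertices; enclosed area = 11.99 mm².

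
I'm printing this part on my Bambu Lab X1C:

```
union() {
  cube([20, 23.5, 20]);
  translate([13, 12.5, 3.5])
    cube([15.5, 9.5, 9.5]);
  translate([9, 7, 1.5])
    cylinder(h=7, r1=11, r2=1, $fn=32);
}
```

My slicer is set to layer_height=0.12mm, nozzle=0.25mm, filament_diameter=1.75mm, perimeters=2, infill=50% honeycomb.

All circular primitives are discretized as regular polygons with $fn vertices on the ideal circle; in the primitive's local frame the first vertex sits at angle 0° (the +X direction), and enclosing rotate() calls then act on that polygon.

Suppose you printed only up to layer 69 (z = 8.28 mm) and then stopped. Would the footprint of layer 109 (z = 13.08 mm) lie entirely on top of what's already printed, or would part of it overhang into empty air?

Compare the two slices. At z = 8.28: the cube (footprint 20×23.5) is included at this height (area 470.00 mm²); the 15.5×9.5 cube at (13, 12.5) contributes its full rectangle (area 147.25 mm²); the cone at (9, 7) (r1=11→r2=1) has section circumradius 1.314 here — a regular 32-gon (area = (32/2)·1.314²·sin(360°/32) = 5.39 mm²); Merging all regions: the regions partially overlap — summed areas 622.64 mm² minus the doubly-counted overlap 71.89 mm² gives 550.75 mm² — area = 550.75 mm². At z = 13.08: the 20×23.5 cube contributes its full rectangle (area 470.00 mm²); the cube at (13, 12.5) is not intersected at this z (z outside [3.5, 13]); the cone at (9, 7) does not reach this height (z outside [1.5, 8.5]); Merging all regions: only the 20×23.5 cube is present, so the union is just that shape — area = 470.00 mm². Checking containment: the cross-section at z = 13.08 is a subset of the cross-section at z = 8.28.

entirely on top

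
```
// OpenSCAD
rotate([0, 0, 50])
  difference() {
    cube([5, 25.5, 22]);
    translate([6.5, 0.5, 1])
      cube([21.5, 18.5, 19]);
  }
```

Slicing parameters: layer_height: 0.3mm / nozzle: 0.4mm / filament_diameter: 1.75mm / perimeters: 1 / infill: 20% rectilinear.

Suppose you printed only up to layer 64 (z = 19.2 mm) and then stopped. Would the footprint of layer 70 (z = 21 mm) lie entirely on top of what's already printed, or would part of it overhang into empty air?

entirely on top

Compare the two slices. At z = 19.2: the cube is present — its section is the full 5×25.5 rectangle (area 127.50 mm²); the cube at (6.5, 0.5) (footprint 21.5×18.5) is included at this height (area 397.75 mm²); Subtracting the remaining from the first: starting from the 5×25.5 cube (127.50 mm²), the 21.5×18.5 cube at (6.5, 0.5) misses the remaining region (no effect) — area = 127.50 mm²; (rotated 50° about Z; rotation is an isometry so areas/perimeters/island counts are preserved). At z = 21: the cube is present — its section is the full 5×25.5 rectangle (area 127.50 mm²); the cube at (6.5, 0.5) is not intersected at this z (z outside [1, 20]); Subtracting the remaining from the first: none of the subtracted shapes is present at this height, so the 5×25.5 cube is unchanged — area = 127.50 mm²; (rotated 50° about Z; rotation is an isometry so areas/perimeters/island counts are preserved). Checking containment: the cross-section at z = 21 is a subset of the cross-section at z = 19.2.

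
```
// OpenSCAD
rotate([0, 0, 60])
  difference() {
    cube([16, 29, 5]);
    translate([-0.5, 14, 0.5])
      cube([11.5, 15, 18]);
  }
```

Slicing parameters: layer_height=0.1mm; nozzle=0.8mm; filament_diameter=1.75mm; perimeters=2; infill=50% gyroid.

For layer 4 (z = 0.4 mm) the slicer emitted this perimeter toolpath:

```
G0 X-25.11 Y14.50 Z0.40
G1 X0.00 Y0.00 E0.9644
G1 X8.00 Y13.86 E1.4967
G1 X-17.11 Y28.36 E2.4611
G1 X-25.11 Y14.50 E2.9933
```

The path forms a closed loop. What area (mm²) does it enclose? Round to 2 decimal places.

Apply the shoelace formula to the sequence of (X, Y) vertices; enclosed area = 464.02 mm².

464.02 mm²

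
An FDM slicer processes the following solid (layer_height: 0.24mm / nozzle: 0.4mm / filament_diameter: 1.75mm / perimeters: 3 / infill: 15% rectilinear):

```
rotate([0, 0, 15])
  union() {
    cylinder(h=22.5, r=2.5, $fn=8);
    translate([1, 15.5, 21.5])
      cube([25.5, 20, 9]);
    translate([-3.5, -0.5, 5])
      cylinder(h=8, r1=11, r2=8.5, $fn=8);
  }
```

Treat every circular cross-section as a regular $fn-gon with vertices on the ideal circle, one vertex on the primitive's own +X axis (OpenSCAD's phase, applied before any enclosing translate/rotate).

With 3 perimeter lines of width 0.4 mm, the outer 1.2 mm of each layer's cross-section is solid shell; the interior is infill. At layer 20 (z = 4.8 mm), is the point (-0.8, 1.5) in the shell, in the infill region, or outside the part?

At z = 4.8 mm: the r=2.5 cylinder contributes a regular 8-gon of circumradius 2.5; the cube at (1, 15.5) does not reach this height (z outside [21.5, 30.5]); the cone at (-3.5, -0.5) does not reach this height (z outside [5, 13]); Combining (union): only the r=2.5 cylinder is present, so the union is just that shape — 1 connected region; (whole slice rotated 15° about Z — lengths, areas and connectivity unchanged). Overall, the cross-section is a single solid region. Undo the 15° rotation: the query point maps to (-0.385, 1.656) in the un-rotated model frame. The nearest boundary edge runs (0.00, 2.50)→(-1.77, 1.77); distance from the point to it = 0.63 mm. The point is inside the cross-section, 0.63 mm from the nearest boundary — within the 1.2 mm shell band (3 × 0.4).

shell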